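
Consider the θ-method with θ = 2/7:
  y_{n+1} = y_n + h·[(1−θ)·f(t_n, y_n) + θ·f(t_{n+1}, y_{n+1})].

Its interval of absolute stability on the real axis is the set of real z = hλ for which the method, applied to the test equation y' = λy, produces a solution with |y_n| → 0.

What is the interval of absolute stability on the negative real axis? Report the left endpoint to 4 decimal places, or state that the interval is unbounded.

z∈(-4.6667,0).

Set f=λy, z=hλ:
  y_{n+1} = y_n + z·[5/7·y_n + 2/7·y_{n+1}] ⇒ (1 − 2/7z)y_{n+1} = (1 + 5/7z)y_n
  ⇒ R(z) = (1 + 5/7z)/(1 − 2/7z).

Need |R(x)|<1, x<0.
x=-0.71: |R|=0.4097
R=−1: 1+5/7x = −1+2/7x ⇒ -3/7x=2 ⇒ x=2/(-3/7)=-4.6667
Confirm numerically:
  x=-4.581: |R|=0.98410 <1
  x=-3.433: |R|=0.73309 <1
  x=-3.165: |R|=0.66204 <1
  x=-2.202: |R|=0.35163 <1
  x=-5.040: |R|=1.06557 >1
  x=-4.912: |R|=1.04375 >1
Interval (-4.6667, 0).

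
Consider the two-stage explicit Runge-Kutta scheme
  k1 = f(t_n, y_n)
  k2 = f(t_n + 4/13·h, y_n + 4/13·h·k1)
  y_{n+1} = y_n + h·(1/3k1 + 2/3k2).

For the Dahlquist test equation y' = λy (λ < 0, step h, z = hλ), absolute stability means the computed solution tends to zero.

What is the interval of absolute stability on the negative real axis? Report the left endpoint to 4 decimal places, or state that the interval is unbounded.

Test eqn y'=λy, z=hλ:
  k1=λy_n ⇒ h·k1=z·y_n;  k2=λ(1+4/13z)y_n ⇒ h·k2=z(1+4/13z)y_n
  y_{n+1}/y_n = 1 + 1/3z + 2/3z(1+4/13z) = 1 + z + 8/39z²
  so R(z) = 1 + z + 8/39z².

Need |R(x)|<1, x<0.
x=-1.14: |R|=0.1266
R=1: x+8/39x²=0 ⇒ x=−39/8=-4.8750; min R=1−1/(4·8/39)=-0.2188>−1
Confirm numerically:
  x=-4.411: |R|=0.58016 <1
  x=-4.173: |R|=0.39909 <1
  x=-2.068: |R|=0.19074 <1
  x=-5.361: |R|=1.53445 >1
  x=-5.340: |R|=1.50935 >1
  x=-4.942: |R|=1.06792 >1
So |R|<1 on (-4.8750, 0).

(-4.8750, 0).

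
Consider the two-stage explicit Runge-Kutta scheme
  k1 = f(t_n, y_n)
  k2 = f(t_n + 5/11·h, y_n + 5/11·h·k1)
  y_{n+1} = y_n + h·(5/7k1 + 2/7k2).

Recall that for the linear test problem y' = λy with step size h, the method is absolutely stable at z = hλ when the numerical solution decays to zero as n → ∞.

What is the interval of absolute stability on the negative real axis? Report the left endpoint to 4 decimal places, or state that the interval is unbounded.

(-7.7000, 0).

On y'=λy, z=hλ:
  k1=λy_n ⇒ h·k1=z·y_n;  k2=λ(1+5/11z)y_n ⇒ h·k2=z(1+5/11z)y_n
  y_{n+1}/y_n = 1 + 5/7z + 2/7z(1+5/11z) = 1 + z + 10/77z²
  ⇒ R(z) = 1 + z + 10/77z².

Find x<0 with |R(x)|<1.
x=-1.18: |R|=0.0008
R=1: x+10/77x²=0 ⇒ x=−77/10=-7.7000; min R=1−1/(4·10/77)=-0.9250>−1
Confirm numerically:
  x=-7.646: |R|=0.94638 <1
  x=-7.094: |R|=0.44169 <1
  x=-6.578: |R|=0.04149 <1
  x=-5.096: |R|=0.72337 <1
  x=-8.066: |R|=1.38340 >1
  x=-7.867: |R|=1.17062 >1
So |R|<1 on (-7.7000, 0).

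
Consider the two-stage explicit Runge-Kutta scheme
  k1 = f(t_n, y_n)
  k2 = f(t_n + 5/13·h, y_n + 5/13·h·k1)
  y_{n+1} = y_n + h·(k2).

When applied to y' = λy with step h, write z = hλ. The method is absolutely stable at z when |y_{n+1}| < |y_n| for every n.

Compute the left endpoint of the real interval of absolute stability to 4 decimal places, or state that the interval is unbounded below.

On y'=λy, z=hλ:
  k1=λy_n ⇒ h·k1=z·y_n;  k2=λ(1+5/13z)y_n ⇒ h·k2=z(1+5/13z)y_n
  y_{n+1}/y_n = 1 + z(1+5/13z) = 1 + z + 5/13z²
  ⇒ R(z) = 1 + z + 5/13z².

Solve |R(x)|<1 on ℝ⁻.
x=-1.38: |R|=0.3525
R=1: x+5/13x²=0 ⇒ x=−13/5=-2.6000; min R=1−1/(4·5/13)=0.3500>−1
Confirm numerically:
  x=-2.409: |R|=0.82303 <1
  x=-1.458: |R|=0.35960 <1
  x=-1.430: |R|=0.35650 <1
  x=-2.808: |R|=1.22464 >1
  x=-2.732: |R|=1.13870 >1
So |R|<1 on (-2.6000, 0).

z* = -2.6000.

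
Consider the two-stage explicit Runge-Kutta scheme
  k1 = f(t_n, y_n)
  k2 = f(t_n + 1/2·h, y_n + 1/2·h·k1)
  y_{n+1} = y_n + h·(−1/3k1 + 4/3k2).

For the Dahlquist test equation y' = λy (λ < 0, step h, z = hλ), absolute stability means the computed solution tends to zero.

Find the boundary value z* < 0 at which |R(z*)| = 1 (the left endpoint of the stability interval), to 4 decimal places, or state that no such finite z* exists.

left endpoint -1.5000.

Test eqn y'=λy, z=hλ:
  k1=λy_n ⇒ h·k1=z·y_n;  k2=λ(1+1/2z)y_n ⇒ h·k2=z(1+1/2z)y_n
  y_{n+1}/y_n = 1 − 1/3z + 4/3z(1+1/2z) = 1 + z + 2/3z²
  R(z) = 1 + z + 2/3z².

Find x<0 with |R(x)|<1.
x=-0.48: |R|=0.6736
R=1: x+2/3x²=0 ⇒ x=−3/2=-1.5000; min R=1−1/(4·2/3)=0.6250>−1
Confirm numerically:
  x=-1.450: |R|=0.95167 <1
  x=-1.314: |R|=0.83706 <1
  x=-1.107: |R|=0.70997 <1
  x=-0.911: |R|=0.64228 <1
  x=-2.059: |R|=1.76732 >1
  x=-1.788: |R|=1.34330 >1
Stable set (-1.5000, 0).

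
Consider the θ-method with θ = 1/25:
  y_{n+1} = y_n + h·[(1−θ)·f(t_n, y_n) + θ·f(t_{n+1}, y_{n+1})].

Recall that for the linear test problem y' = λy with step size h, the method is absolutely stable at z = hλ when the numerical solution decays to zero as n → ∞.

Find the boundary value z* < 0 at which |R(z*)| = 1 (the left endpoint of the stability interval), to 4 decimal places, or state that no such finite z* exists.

Set f=λy, z=hλ:
  y_{n+1} = y_n + z·[24/25·y_n + 1/25·y_{n+1}] ⇒ (1 − 1/25z)y_{n+1} = (1 + 24/25z)y_n
  ⇒ R(z) = (1 + 24/25z)/(1 − 1/25z).

Find x<0 with |R(x)|<1.
x=-1.55: |R|=0.4595
R=−1: 1+24/25x = −1+1/25x ⇒ -23/25x=2 ⇒ x=2/(-23/25)=-2.1739
Confirm numerically:
  x=-1.982: |R|=0.83641 <1
  x=-1.788: |R|=0.66866 <1
  x=-1.387: |R|=0.31409 <1
  x=-1.207: |R|=0.15141 <1
  x=-2.756: |R|=1.48235 >1
  x=-2.371: |R|=1.16561 >1
  x=-2.194: |R|=1.01699 >1
So |R|<1 on (-2.1739, 0).

left endpoint -2.1739.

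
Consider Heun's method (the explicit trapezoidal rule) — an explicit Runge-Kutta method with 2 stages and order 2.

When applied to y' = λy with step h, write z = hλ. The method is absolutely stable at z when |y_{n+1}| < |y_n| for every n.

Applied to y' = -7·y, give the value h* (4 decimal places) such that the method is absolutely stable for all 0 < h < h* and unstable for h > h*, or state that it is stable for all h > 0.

Set f=λy, z=hλ:
  order 2, 2-stage ⇒ R(z)=1+z+z^2/2
  (e.g. R(-1.44)=0.59680, |R|=0.59680)

Solve |R(x)|<1 on ℝ⁻.
x=-1.44: |R|=0.5968
|R(-2.23)|=1.2565 |R(-2.02)|=1.0202 |R(-1.42)|=0.5882
Bisect:
  x_lo=-2.7577 |R|=2.0448  x_hi=-0.3417 |R|=0.7167
  mid=-1.54972 |R|=0.65110 →hi
  mid=-2.15372 |R|=1.16553 →lo
  mid=-1.85172 |R|=0.86271 →hi
  mid=-2.00272 |R|=1.00272 →lo
  mid=-1.92722 |R|=0.92987 →hi
  mid=-1.96497 |R|=0.96558 →hi
  mid=-1.98384 |R|=0.98397 →hi
  mid=-1.99328 |R|=0.99330 →hi
  ...
  [-2.00006,-1.99992] ⇒ x*=-2.0000
Interval (-2.0000, 0).

(-2.0000,0); λ=-7 ⇒ h* = 0.2857.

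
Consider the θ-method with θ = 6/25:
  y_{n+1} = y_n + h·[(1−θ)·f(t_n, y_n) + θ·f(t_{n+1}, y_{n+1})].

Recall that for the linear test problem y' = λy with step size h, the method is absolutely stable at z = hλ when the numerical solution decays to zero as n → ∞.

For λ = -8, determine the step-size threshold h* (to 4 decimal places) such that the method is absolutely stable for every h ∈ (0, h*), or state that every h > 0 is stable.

(-3.8462,0); λ=-8 ⇒ h* = (50/13)/8 = 0.4808.

On y'=λy, z=hλ:
  y_{n+1} = y_n + z·[19/25·y_n + 6/25·y_{n+1}] ⇒ (1 − 6/25z)y_{n+1} = (1 + 19/25z)y_n
  Hence R(z) = (1 + 19/25z)/(1 − 6/25z).

Boundary: |R(x)|=1, x<0.
x=-1.48: |R|=0.0921
R=−1: 1+19/25x = −1+6/25x ⇒ -13/25x=2 ⇒ x=2/(-13/25)=-3.8462
Confirm numerically:
  x=-3.130: |R|=0.78735 <1
  x=-2.559: |R|=0.58534 <1
  x=-2.215: |R|=0.44620 <1
  x=-4.200: |R|=1.09163 >1
  x=-4.105: |R|=1.06780 >1
  x=-3.984: |R|=1.03664 >1
So |R|<1 on (-3.8462, 0).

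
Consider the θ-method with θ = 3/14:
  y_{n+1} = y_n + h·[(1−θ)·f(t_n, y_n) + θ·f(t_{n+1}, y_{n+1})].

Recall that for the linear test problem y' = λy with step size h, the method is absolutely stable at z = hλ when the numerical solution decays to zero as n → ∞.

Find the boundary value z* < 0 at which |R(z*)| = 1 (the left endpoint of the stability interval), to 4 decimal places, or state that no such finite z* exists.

Set f=λy, z=hλ:
  y_{n+1} = y_n + z·[11/14·y_n + 3/14·y_{n+1}] ⇒ (1 − 3/14z)y_{n+1} = (1 + 11/14z)y_n
  so R(z) = (1 + 11/14z)/(1 − 3/14z).

Need |R(x)|<1, x<0.
x=-1.59: |R|=0.1859
R=−1: 1+11/14x = −1+3/14x ⇒ -4/7x=2 ⇒ x=2/(-4/7)=-3.5000
Confirm numerically:
  x=-3.311: |R|=0.93682 <1
  x=-2.870: |R|=0.77709 <1
  x=-2.372: |R|=0.57265 <1
  x=-3.891: |R|=1.12184 >1
  x=-3.766: |R|=1.08412 >1
  x=-3.716: |R|=1.06871 >1
Interval (-3.5000, 0).

z* = -3.5000.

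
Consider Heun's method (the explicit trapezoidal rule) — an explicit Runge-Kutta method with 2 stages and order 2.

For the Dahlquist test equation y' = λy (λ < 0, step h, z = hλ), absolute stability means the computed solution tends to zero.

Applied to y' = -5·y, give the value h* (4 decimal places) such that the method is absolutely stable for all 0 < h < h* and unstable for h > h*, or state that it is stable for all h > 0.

Test eqn y'=λy, z=hλ:
  order 2, 2-stage ⇒ R(z)=1+z+z^2/2
  (e.g. R(-1.41)=0.58405, |R|=0.58405)

Find x<0 with |R(x)|<1.
x=-1.41: |R|=0.5840
|R(-1.8)|=0.8200 |R(-1.26)|=0.5338 |R(-0.98)|=0.5002
Bisect:
  x_lo=-2.4149 |R|=1.5010  x_hi=-0.2497 |R|=0.7815
  mid=-1.33229 |R|=0.55521 →hi
  mid=-1.87360 |R|=0.88159 →hi
  mid=-2.14426 |R|=1.15466 →lo
  mid=-2.00893 |R|=1.00897 →lo
  mid=-1.94127 |R|=0.94299 →hi
  mid=-1.97510 |R|=0.97541 →hi
  mid=-1.99201 |R|=0.99205 →hi
  mid=-2.00047 |R|=1.00047 →lo
  mid=-1.99624 |R|=0.99625 →hi
  ...
  [-2.00007,-1.99994] ⇒ x*=-2.0000
So |R|<1 on (-2.0000, 0).

(-2.0000,0); λ=-5 ⇒ h* = 0.4000.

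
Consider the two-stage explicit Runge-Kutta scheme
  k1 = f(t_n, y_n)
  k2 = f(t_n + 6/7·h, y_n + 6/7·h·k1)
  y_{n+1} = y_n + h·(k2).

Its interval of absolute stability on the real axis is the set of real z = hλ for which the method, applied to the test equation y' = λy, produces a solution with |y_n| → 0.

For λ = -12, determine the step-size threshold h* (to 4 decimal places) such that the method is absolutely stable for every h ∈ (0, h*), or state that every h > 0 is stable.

(-1.1667,0); λ=-12 ⇒ h* = (7/6)/12 = 0.0972.

Test eqn y'=λy, z=hλ:
  k1=λy_n ⇒ h·k1=z·y_n;  k2=λ(1+6/7z)y_n ⇒ h·k2=z(1+6/7z)y_n
  y_{n+1}/y_n = 1 + z(1+6/7z) = 1 + z + 6/7z²
  R(z) = 1 + z + 6/7z².

Find x<0 with |R(x)|<1.
x=-0.97: |R|=0.8365
R=1: x+6/7x²=0 ⇒ x=−7/6=-1.1667; min R=1−1/(4·6/7)=0.7083>−1
Confirm numerically:
  x=-1.069: |R|=0.91051 <1
  x=-0.814: |R|=0.75394 <1
  x=-0.577: |R|=0.70837 <1
  x=-0.551: |R|=0.70923 <1
  x=-1.548: |R|=1.50597 >1
  x=-1.242: |R|=1.08020 >1
So |R|<1 on (-1.1667, 0).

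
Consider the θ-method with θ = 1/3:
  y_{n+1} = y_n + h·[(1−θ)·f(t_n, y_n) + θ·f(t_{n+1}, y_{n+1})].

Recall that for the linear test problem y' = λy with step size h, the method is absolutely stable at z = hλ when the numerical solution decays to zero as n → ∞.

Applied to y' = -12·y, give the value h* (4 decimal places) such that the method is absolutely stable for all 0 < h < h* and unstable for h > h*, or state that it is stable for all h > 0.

(-6.0000,0); λ=-12 ⇒ h* = (6)/12 = 0.5000.

On y'=λy, z=hλ:
  y_{n+1} = y_n + z·[2/3·y_n + 1/3·y_{n+1}] ⇒ (1 − 1/3z)y_{n+1} = (1 + 2/3z)y_n
  so R(z) = (1 + 2/3z)/(1 − 1/3z).

Solve |R(x)|<1 on ℝ⁻.
x=-0.44: |R|=0.6163
R=−1: 1+2/3x = −1+1/3x ⇒ -1/3x=2 ⇒ x=2/(-1/3)=-6.0000
Confirm numerically:
  x=-5.272: |R|=0.91199 <1
  x=-5.252: |R|=0.90936 <1
  x=-3.306: |R|=0.57279 <1
  x=-6.584: |R|=1.06093 >1
  x=-6.308: |R|=1.03309 >1
  x=-6.076: |R|=1.00837 >1
So |R|<1 on (-6.0000, 0).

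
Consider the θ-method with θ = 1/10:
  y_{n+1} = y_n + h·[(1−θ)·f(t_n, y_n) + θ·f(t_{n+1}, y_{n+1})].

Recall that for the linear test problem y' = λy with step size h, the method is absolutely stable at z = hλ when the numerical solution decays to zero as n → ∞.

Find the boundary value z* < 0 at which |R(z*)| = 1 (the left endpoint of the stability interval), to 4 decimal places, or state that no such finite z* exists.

Set f=λy, z=hλ:
  y_{n+1} = y_n + z·[9/10·y_n + 1/10·y_{n+1}] ⇒ (1 − 1/10z)y_{n+1} = (1 + 9/10z)y_n
  R(z) = (1 + 9/10z)/(1 − 1/10z).

Solve |R(x)|<1 on ℝ⁻.
x=-1.25: |R|=0.1111
R=−1: 1+9/10x = −1+1/10x ⇒ -4/5x=2 ⇒ x=2/(-4/5)=-2.5000
Confirm numerically:
  x=-1.984: |R|=0.65554 <1
  x=-1.128: |R|=0.01366 <1
  x=-1.122: |R|=0.00881 <1
  x=-1.023: |R|=0.07194 <1
  x=-2.950: |R|=1.27799 >1
  x=-2.946: |R|=1.27561 >1
  x=-2.660: |R|=1.10111 >1
So |R|<1 on (-2.5000, 0).

z* = -2.5000.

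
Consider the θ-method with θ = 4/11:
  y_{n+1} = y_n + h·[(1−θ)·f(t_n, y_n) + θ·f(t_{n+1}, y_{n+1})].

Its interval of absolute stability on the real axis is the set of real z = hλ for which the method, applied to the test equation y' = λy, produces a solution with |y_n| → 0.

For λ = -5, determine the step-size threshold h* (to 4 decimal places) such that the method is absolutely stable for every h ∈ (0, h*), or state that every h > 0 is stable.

(-7.3333,0); λ=-5 ⇒ h* = (22/3)/5 = 1.4667.

Test eqn y'=λy, z=hλ:
  y_{n+1} = y_n + z·[7/11·y_n + 4/11·y_{n+1}] ⇒ (1 − 4/11z)y_{n+1} = (1 + 7/11z)y_n
  ⇒ R(z) = (1 + 7/11z)/(1 − 4/11z).

Boundary: |R(x)|=1, x<0.
x=-0.99: |R|=0.2721
R=−1: 1+7/11x = −1+4/11x ⇒ -3/11x=2 ⇒ x=2/(-3/11)=-7.3333
Confirm numerically:
  x=-7.048: |R|=0.97816 <1
  x=-5.942: |R|=0.87995 <1
  x=-5.901: |R|=0.87582 <1
  x=-4.397: |R|=0.69186 <1
  x=-7.840: |R|=1.03588 >1
  x=-7.640: |R|=1.02214 >1
Stable set (-7.3333, 0).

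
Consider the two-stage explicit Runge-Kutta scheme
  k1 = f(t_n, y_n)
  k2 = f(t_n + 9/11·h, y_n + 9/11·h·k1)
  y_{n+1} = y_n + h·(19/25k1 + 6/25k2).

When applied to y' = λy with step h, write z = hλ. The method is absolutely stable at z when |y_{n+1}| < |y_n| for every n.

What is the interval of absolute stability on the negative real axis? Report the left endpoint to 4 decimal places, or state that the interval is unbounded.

On y'=λy, z=hλ:
  k1=λy_n ⇒ h·k1=z·y_n;  k2=λ(1+9/11z)y_n ⇒ h·k2=z(1+9/11z)y_n
  y_{n+1}/y_n = 1 + 19/25z + 6/25z(1+9/11z) = 1 + z + 54/275z²
  ⇒ R(z) = 1 + z + 54/275z².

Find x<0 with |R(x)|<1.
x=-1.49: |R|=0.0541
R=1: x+54/275x²=0 ⇒ x=−275/54=-5.0926; min R=1−1/(4·54/275)=-0.2731>−1
Confirm numerically:
  x=-3.236: |R|=0.17974 <1
  x=-3.148: |R|=0.20206 <1
  x=-3.068: |R|=0.21970 <1
  x=-2.498: |R|=0.27269 <1
  x=-5.689: |R|=1.66625 >1
  x=-5.610: |R|=1.56998 >1
  x=-5.463: |R|=1.39735 >1
So |R|<1 on (-5.0926, 0).

z∈(-5.0926,0).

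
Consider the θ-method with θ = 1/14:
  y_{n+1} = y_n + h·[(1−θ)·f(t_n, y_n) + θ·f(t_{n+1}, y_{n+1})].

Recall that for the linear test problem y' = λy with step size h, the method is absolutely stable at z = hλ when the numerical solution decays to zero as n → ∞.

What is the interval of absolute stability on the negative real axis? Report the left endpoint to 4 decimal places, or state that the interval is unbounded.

On y'=λy, z=hλ:
  y_{n+1} = y_n + z·[13/14·y_n + 1/14·y_{n+1}] ⇒ (1 − 1/14z)y_{n+1} = (1 + 13/14z)y_n
  ⇒ R(z) = (1 + 13/14z)/(1 − 1/14z).

Find x<0 with |R(x)|<1.
x=-1.62: |R|=0.4520
R=−1: 1+13/14x = −1+1/14x ⇒ -6/7x=2 ⇒ x=2/(-6/7)=-2.3333
Confirm numerically:
  x=-2.282: |R|=0.96217 <1
  x=-2.119: |R|=0.84044 <1
  x=-1.675: |R|=0.49601 <1
  x=-1.464: |R|=0.32540 <1
  x=-2.801: |R|=1.33403 >1
  x=-2.781: |R|=1.32012 >1
  x=-2.666: |R|=1.23953 >1
Stable set (-2.3333, 0).

(-2.3333, 0).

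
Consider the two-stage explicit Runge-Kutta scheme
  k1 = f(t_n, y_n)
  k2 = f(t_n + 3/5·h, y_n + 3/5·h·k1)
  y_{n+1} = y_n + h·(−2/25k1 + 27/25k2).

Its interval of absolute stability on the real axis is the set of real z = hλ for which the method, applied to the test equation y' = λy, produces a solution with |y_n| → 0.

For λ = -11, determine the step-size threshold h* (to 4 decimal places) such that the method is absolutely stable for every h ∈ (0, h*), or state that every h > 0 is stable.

(-1.5432,0); λ=-11 ⇒ h* = (125/81)/11 = 0.1403.

On y'=λy, z=hλ:
  k1=λy_n ⇒ h·k1=z·y_n;  k2=λ(1+3/5z)y_n ⇒ h·k2=z(1+3/5z)y_n
  y_{n+1}/y_n = 1 − 2/25z + 27/25z(1+3/5z) = 1 + z + 81/125z²
  ⇒ R(z) = 1 + z + 81/125z².

Solve |R(x)|<1 on ℝ⁻.
x=-1.01: |R|=0.6510
R=1: x+81/125x²=0 ⇒ x=−125/81=-1.5432; min R=1−1/(4·81/125)=0.6142>−1
Confirm numerically:
  x=-1.501: |R|=0.95894 <1
  x=-1.335: |R|=0.81988 <1
  x=-1.139: |R|=0.70166 <1
  x=-0.619: |R|=0.62929 <1
  x=-1.976: |R|=1.55417 >1
  x=-1.605: |R|=1.06426 >1
Stable set (-1.5432, 0).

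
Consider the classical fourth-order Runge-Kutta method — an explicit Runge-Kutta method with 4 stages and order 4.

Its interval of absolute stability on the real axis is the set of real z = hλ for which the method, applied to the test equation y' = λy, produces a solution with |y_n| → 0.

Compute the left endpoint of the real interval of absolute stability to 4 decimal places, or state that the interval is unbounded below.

left endpoint -2.7853.

With y'=λy (z=hλ):
  order 4, 4-stage ⇒ R(z)=1+z+z^2/2+z^3/6+z^4/24
  (e.g. R(-1.23)=0.31167, |R|=0.31167)

Boundary: |R(x)|=1, x<0.
x=-1.23: |R|=0.3117
|R(-2.87)|=1.1354 |R(-2.43)|=0.5838 |R(-2.09)|=0.3675
Bisect:
  x_lo=-3.4005 |R|=2.3989  x_hi=-0.1060 |R|=0.8995
  mid=-1.75321 |R|=0.27917 →hi
  mid=-2.57683 |R|=0.72858 →hi
  mid=-2.98865 |R|=1.35245 →lo
  mid=-2.78274 |R|=0.99616 →hi
  mid=-2.88569 |R|=1.16223 →lo
  mid=-2.83422 |R|=1.07630 →lo
  mid=-2.80848 |R|=1.03552 →lo
  mid=-2.79561 |R|=1.01566 →lo
  mid=-2.78917 |R|=1.00587 →lo
  mid=-2.78596 |R|=1.00100 →lo
  ...
  [-2.78535,-2.78515] ⇒ x*=-2.7853
Interval (-2.7853, 0).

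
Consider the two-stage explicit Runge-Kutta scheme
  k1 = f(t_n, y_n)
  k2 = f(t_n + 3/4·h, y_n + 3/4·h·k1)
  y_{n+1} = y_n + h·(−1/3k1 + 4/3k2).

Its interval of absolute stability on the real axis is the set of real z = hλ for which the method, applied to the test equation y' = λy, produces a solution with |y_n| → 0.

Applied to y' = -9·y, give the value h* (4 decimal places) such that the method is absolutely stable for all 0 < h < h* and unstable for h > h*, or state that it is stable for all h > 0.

Test eqn y'=λy, z=hλ:
  k1=λy_n ⇒ h·k1=z·y_n;  k2=λ(1+3/4z)y_n ⇒ h·k2=z(1+3/4z)y_n
  y_{n+1}/y_n = 1 − 1/3z + 4/3z(1+3/4z) = 1 + z + z²
  ⇒ R(z) = 1 + z + z².

Boundary: |R(x)|=1, x<0.
x=-0.55: |R|=0.7525
R=1: x+1x²=0 ⇒ x=−1=-1.0000; min R=1−1/(4·1)=0.7500>−1
Confirm numerically:
  x=-0.955: |R|=0.95703 <1
  x=-0.953: |R|=0.95521 <1
  x=-0.646: |R|=0.77132 <1
  x=-0.567: |R|=0.75449 <1
  x=-1.434: |R|=1.62236 >1
  x=-1.373: |R|=1.51213 >1
So |R|<1 on (-1.0000, 0).

(-1.0000,0); λ=-9 ⇒ h* = (1)/9 = 0.1111.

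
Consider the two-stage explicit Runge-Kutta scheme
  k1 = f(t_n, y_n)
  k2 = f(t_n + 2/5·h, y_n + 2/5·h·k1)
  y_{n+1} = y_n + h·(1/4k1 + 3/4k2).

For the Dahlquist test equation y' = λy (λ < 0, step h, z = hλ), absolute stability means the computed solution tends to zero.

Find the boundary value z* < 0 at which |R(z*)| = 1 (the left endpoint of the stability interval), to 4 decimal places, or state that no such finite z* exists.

Test eqn y'=λy, z=hλ:
  k1=λy_n ⇒ h·k1=z·y_n;  k2=λ(1+2/5z)y_n ⇒ h·k2=z(1+2/5z)y_n
  y_{n+1}/y_n = 1 + 1/4z + 3/4z(1+2/5z) = 1 + z + 3/10z²
  R(z) = 1 + z + 3/10z².

Find x<0 with |R(x)|<1.
x=-0.46: |R|=0.6035
R=1: x+3/10x²=0 ⇒ x=−10/3=-3.3333; min R=1−1/(4·3/10)=0.1667>−1
Confirm numerically:
  x=-2.059: |R|=0.21284 <1
  x=-1.773: |R|=0.17006 <1
  x=-1.514: |R|=0.17366 <1
  x=-3.820: |R|=1.55772 >1
  x=-3.699: |R|=1.40578 >1
  x=-3.395: |R|=1.06281 >1
Interval (-3.3333, 0).

z* = -3.3333.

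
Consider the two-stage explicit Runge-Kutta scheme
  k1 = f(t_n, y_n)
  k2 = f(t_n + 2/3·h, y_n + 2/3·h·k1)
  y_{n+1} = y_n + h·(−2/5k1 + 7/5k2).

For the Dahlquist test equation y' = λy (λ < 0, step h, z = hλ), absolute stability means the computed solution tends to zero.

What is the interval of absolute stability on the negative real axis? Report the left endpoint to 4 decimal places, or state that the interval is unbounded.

z∈(-1.0714,0).

On y'=λy, z=hλ:
  k1=λy_n ⇒ h·k1=z·y_n;  k2=λ(1+2/3z)y_n ⇒ h·k2=z(1+2/3z)y_n
  y_{n+1}/y_n = 1 − 2/5z + 7/5z(1+2/3z) = 1 + z + 14/15z²
  ⇒ R(z) = 1 + z + 14/15z².

Solve |R(x)|<1 on ℝ⁻.
x=-1.69: |R|=1.9757
R=1: x+14/15x²=0 ⇒ x=−15/14=-1.0714; min R=1−1/(4·14/15)=0.7321>−1
Confirm numerically:
  x=-0.986: |R|=0.92138 <1
  x=-0.862: |R|=0.83151 <1
  x=-0.645: |R|=0.74329 <1
  x=-0.504: |R|=0.73308 <1
  x=-1.566: |R|=1.72287 >1
  x=-1.517: |R|=1.63087 >1
  x=-1.219: |R|=1.16790 >1
Interval (-1.0714, 0).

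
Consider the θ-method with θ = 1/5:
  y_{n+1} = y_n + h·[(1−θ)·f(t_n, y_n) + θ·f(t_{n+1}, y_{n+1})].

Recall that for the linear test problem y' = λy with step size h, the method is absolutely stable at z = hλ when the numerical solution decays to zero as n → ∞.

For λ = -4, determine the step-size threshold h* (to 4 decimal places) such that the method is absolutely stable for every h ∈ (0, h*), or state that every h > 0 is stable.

Test eqn y'=λy, z=hλ:
  y_{n+1} = y_n + z·[4/5·y_n + 1/5·y_{n+1}] ⇒ (1 − 1/5z)y_{n+1} = (1 + 4/5z)y_n
  Hence R(z) = (1 + 4/5z)/(1 − 1/5z).

Need |R(x)|<1, x<0.
x=-0.57: |R|=0.4883
R=−1: 1+4/5x = −1+1/5x ⇒ -3/5x=2 ⇒ x=2/(-3/5)=-3.3333
Confirm numerically:
  x=-3.200: |R|=0.95122 <1
  x=-2.448: |R|=0.64339 <1
  x=-1.849: |R|=0.34983 <1
  x=-1.435: |R|=0.11500 <1
  x=-3.930: |R|=1.20045 >1
  x=-3.676: |R|=1.11849 >1
  x=-3.540: |R|=1.07260 >1
So |R|<1 on (-3.3333, 0).

(-3.3333,0); λ=-4 ⇒ h* = (10/3)/4 = 0.8333.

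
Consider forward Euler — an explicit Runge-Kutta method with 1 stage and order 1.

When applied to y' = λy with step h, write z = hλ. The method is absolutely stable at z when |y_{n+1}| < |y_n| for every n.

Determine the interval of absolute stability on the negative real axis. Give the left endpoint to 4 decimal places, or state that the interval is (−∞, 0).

(-2.0000, 0).

Set f=λy, z=hλ:
  order 1, 1-stage ⇒ R(z)=1+z
  (e.g. R(-1.03)=-0.03000, |R|=0.03000)

Find x<0 with |R(x)|<1.
x=-1.03: |R|=0.0300
|R(-2.19)|=1.1900 |R(-1.81)|=0.8100 |R(-1.78)|=0.7800
Bisect:
  x_lo=-2.7785 |R|=1.7785  x_hi=-0.2758 |R|=0.7242
  mid=-1.52715 |R|=0.52715 →hi
  mid=-2.15283 |R|=1.15283 →lo
  mid=-1.83999 |R|=0.83999 →hi
  mid=-1.99641 |R|=0.99641 →hi
  mid=-2.07462 |R|=1.07462 →lo
  mid=-2.03552 |R|=1.03552 →lo
  mid=-2.01596 |R|=1.01596 →lo
  mid=-2.00619 |R|=1.00619 →lo
  ...
  [-2.00008,-1.99992] ⇒ x*=-2.0000
So |R|<1 on (-2.0000, 0).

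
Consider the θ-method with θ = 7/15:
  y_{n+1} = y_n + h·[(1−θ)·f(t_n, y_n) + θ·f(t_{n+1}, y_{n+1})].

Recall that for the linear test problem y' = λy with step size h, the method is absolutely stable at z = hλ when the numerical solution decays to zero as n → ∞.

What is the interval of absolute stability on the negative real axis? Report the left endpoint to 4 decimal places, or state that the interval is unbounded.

z∈(-30.0000,0).

With y'=λy (z=hλ):
  y_{n+1} = y_n + z·[8/15·y_n + 7/15·y_{n+1}] ⇒ (1 − 7/15z)y_{n+1} = (1 + 8/15z)y_n
  ⇒ R(z) = (1 + 8/15z)/(1 − 7/15z).

Find x<0 with |R(x)|<1.
x=-1.78: |R|=0.0277
R=−1: 1+8/15x = −1+7/15x ⇒ -1/15x=2 ⇒ x=2/(-1/15)=-30.0000
Confirm numerically:
  x=-26.111: |R|=0.98034 <1
  x=-21.121: |R|=0.94548 <1
  x=-20.694: |R|=0.94179 <1
  x=-19.385: |R|=0.92956 <1
  x=-30.592: |R|=1.00258 >1
  x=-30.500: |R|=1.00219 >1
  x=-30.043: |R|=1.00019 >1
Interval (-30.0000, 0).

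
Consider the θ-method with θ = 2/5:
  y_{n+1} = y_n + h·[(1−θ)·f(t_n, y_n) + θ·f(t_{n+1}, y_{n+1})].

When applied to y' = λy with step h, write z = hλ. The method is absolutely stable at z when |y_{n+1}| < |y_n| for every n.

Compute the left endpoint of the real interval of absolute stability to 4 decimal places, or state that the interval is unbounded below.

left endpoint -10.0000.

On y'=λy, z=hλ:
  y_{n+1} = y_n + z·[3/5·y_n + 2/5·y_{n+1}] ⇒ (1 − 2/5z)y_{n+1} = (1 + 3/5z)y_n
  R(z) = (1 + 3/5z)/(1 − 2/5z).

Need |R(x)|<1, x<0.
x=-0.87: |R|=0.3546
R=−1: 1+3/5x = −1+2/5x ⇒ -1/5x=2 ⇒ x=2/(-1/5)=-10.0000
Confirm numerically:
  x=-7.515: |R|=0.87594 <1
  x=-6.435: |R|=0.80050 <1
  x=-5.490: |R|=0.71777 <1
  x=-5.025: |R|=0.66944 <1
  x=-10.597: |R|=1.02279 >1
  x=-10.359: |R|=1.01396 >1
  x=-10.043: |R|=1.00171 >1
Interval (-10.0000, 0).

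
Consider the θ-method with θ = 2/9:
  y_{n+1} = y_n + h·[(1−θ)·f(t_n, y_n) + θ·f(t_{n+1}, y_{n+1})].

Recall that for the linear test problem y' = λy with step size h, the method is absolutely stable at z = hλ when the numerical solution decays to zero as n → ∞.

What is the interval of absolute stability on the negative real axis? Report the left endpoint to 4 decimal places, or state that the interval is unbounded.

Set f=λy, z=hλ:
  y_{n+1} = y_n + z·[7/9·y_n + 2/9·y_{n+1}] ⇒ (1 − 2/9z)y_{n+1} = (1 + 7/9z)y_n
  so R(z) = (1 + 7/9z)/(1 − 2/9z).

Boundary: |R(x)|=1, x<0.
x=-0.69: |R|=0.4017
R=−1: 1+7/9x = −1+2/9x ⇒ -5/9x=2 ⇒ x=2/(-5/9)=-3.6000
Confirm numerically:
  x=-2.228: |R|=0.49019 <1
  x=-1.678: |R|=0.22224 <1
  x=-1.498: |R|=0.12387 <1
  x=-1.489: |R|=0.11880 <1
  x=-4.168: |R|=1.16382 >1
  x=-3.896: |R|=1.08814 >1
Interval (-3.6000, 0).

(-3.6000, 0).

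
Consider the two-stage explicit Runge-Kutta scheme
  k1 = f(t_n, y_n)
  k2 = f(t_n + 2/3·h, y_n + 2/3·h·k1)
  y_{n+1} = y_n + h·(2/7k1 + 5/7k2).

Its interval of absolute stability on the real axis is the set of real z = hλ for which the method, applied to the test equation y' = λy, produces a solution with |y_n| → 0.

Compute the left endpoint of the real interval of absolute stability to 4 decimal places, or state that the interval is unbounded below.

On y'=λy, z=hλ:
  k1=λy_n ⇒ h·k1=z·y_n;  k2=λ(1+2/3z)y_n ⇒ h·k2=z(1+2/3z)y_n
  y_{n+1}/y_n = 1 + 2/7z + 5/7z(1+2/3z) = 1 + z + 10/21z²
  Hence R(z) = 1 + z + 10/21z².

Solve |R(x)|<1 on ℝ⁻.
x=-1.01: |R|=0.4758
R=1: x+10/21x²=0 ⇒ x=−21/10=-2.1000; min R=1−1/(4·10/21)=0.4750>−1
Confirm numerically:
  x=-1.370: |R|=0.52376 <1
  x=-1.224: |R|=0.48942 <1
  x=-1.029: |R|=0.47521 <1
  x=-2.596: |R|=1.61315 >1
  x=-2.128: |R|=1.02837 >1
So |R|<1 on (-2.1000, 0).

z* = -2.1000.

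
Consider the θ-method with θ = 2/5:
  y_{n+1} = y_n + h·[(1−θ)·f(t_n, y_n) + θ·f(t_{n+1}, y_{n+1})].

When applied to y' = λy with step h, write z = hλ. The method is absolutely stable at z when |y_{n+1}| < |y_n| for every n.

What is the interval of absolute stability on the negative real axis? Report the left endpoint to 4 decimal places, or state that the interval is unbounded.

On y'=λy, z=hλ:
  y_{n+1} = y_n + z·[3/5·y_n + 2/5·y_{n+1}] ⇒ (1 − 2/5z)y_{n+1} = (1 + 3/5z)y_n
  R(z) = (1 + 3/5z)/(1 − 2/5z).

Solve |R(x)|<1 on ℝ⁻.
x=-0.75: |R|=0.4231
R=−1: 1+3/5x = −1+2/5x ⇒ -1/5x=2 ⇒ x=2/(-1/5)=-10.0000
Confirm numerically:
  x=-9.918: |R|=0.99670 <1
  x=-6.205: |R|=0.78202 <1
  x=-5.000: |R|=0.66667 <1
  x=-10.533: |R|=1.02045 >1
  x=-10.287: |R|=1.01122 >1
So |R|<1 on (-10.0000, 0).

z∈(-10.0000,0).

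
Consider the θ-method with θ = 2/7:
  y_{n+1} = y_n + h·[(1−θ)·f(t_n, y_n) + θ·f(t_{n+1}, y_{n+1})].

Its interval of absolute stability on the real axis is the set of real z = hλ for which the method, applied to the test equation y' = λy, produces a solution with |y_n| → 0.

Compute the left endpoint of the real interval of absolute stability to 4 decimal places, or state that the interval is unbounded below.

Test eqn y'=λy, z=hλ:
  y_{n+1} = y_n + z·[5/7·y_n + 2/7·y_{n+1}] ⇒ (1 − 2/7z)y_{n+1} = (1 + 5/7z)y_n
  ⇒ R(z) = (1 + 5/7z)/(1 − 2/7z).

Solve |R(x)|<1 on ℝ⁻.
x=-0.47: |R|=0.5856
R=−1: 1+5/7x = −1+2/7x ⇒ -3/7x=2 ⇒ x=2/(-3/7)=-4.6667
Confirm numerically:
  x=-3.692: |R|=0.79672 <1
  x=-3.299: |R|=0.69826 <1
  x=-3.132: |R|=0.65290 <1
  x=-2.233: |R|=0.36325 <1
  x=-4.992: |R|=1.05747 >1
  x=-4.827: |R|=1.02888 >1
So |R|<1 on (-4.6667, 0).

left endpoint -4.6667.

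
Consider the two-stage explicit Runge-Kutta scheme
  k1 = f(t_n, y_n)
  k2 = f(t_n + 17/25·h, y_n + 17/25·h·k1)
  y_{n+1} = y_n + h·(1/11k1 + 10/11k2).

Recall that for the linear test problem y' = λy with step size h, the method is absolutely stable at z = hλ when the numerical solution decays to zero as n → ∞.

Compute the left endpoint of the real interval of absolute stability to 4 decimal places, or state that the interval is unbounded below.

Test eqn y'=λy, z=hλ:
  k1=λy_n ⇒ h·k1=z·y_n;  k2=λ(1+17/25z)y_n ⇒ h·k2=z(1+17/25z)y_n
  y_{n+1}/y_n = 1 + 1/11z + 10/11z(1+17/25z) = 1 + z + 34/55z²
  so R(z) = 1 + z + 34/55z².

Find x<0 with |R(x)|<1.
x=-1.52: |R|=0.9082
R=1: x+34/55x²=0 ⇒ x=−55/34=-1.6176; min R=1−1/(4·34/55)=0.5956>−1
Confirm numerically:
  x=-1.269: |R|=0.72650 <1
  x=-0.930: |R|=0.60467 <1
  x=-0.844: |R|=0.59635 <1
  x=-2.002: |R|=1.47568 >1
  x=-1.648: |R|=1.03092 >1
Interval (-1.6176, 0).

left endpoint -1.6176.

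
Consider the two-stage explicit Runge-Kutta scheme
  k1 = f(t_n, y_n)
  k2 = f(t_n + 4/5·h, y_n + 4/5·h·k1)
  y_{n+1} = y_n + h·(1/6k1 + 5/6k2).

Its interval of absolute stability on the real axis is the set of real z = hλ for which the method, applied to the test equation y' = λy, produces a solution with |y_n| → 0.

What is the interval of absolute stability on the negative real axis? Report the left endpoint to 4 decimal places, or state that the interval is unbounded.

(-1.5000, 0).

Set f=λy, z=hλ:
  k1=λy_n ⇒ h·k1=z·y_n;  k2=λ(1+4/5z)y_n ⇒ h·k2=z(1+4/5z)y_n
  y_{n+1}/y_n = 1 + 1/6z + 5/6z(1+4/5z) = 1 + z + 2/3z²
  so R(z) = 1 + z + 2/3z².

Find x<0 with |R(x)|<1.
x=-0.98: |R|=0.6603
R=1: x+2/3x²=0 ⇒ x=−3/2=-1.5000; min R=1−1/(4·2/3)=0.6250>−1
Confirm numerically:
  x=-1.087: |R|=0.70071 <1
  x=-0.758: |R|=0.62504 <1
  x=-0.724: |R|=0.62545 <1
  x=-1.848: |R|=1.42874 >1
  x=-1.713: |R|=1.24325 >1
  x=-1.666: |R|=1.18437 >1
So |R|<1 on (-1.5000, 0).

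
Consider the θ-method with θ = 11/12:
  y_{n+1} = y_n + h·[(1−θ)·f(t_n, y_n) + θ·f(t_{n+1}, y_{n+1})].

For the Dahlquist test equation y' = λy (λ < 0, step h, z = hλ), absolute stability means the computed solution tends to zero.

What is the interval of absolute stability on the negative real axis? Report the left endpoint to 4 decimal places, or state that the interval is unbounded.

unbounded; (−∞, 0).

Set f=λy, z=hλ:
  y_{n+1} = y_n + z·[1/12·y_n + 11/12·y_{n+1}] ⇒ (1 − 11/12z)y_{n+1} = (1 + 1/12z)y_n
  so R(z) = (1 + 1/12z)/(1 − 11/12z).

Find x<0 with |R(x)|<1.
x=-1.03: |R|=0.4702
x=-2: |R|=0.2941
x=-10: |R|=0.0164
x=-100: |R|=0.0791
θ=11/12≥1/2 ⇒ |1+1/12x|<|1−11/12x| ∀x<0 ⇒ stable on all of ℝ⁻.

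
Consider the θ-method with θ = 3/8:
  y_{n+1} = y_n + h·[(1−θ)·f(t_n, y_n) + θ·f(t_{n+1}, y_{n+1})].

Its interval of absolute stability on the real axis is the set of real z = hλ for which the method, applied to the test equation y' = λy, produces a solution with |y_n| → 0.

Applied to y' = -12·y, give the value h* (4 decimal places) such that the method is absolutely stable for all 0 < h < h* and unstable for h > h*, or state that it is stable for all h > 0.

(-8.0000,0); λ=-12 ⇒ h* = (8)/12 = 0.6667.

Test eqn y'=λy, z=hλ:
  y_{n+1} = y_n + z·[5/8·y_n + 3/8·y_{n+1}] ⇒ (1 − 3/8z)y_{n+1} = (1 + 5/8z)y_n
  so R(z) = (1 + 5/8z)/(1 − 3/8z).

Find x<0 with |R(x)|<1.
x=-1.25: |R|=0.1489
R=−1: 1+5/8x = −1+3/8x ⇒ -1/4x=2 ⇒ x=2/(-1/4)=-8.0000
Confirm numerically:
  x=-7.677: |R|=0.97918 <1
  x=-7.071: |R|=0.93640 <1
  x=-6.747: |R|=0.91126 <1
  x=-5.560: |R|=0.80227 <1
  x=-8.418: |R|=1.02514 >1
  x=-8.379: |R|=1.02287 >1
So |R|<1 on (-8.0000, 0).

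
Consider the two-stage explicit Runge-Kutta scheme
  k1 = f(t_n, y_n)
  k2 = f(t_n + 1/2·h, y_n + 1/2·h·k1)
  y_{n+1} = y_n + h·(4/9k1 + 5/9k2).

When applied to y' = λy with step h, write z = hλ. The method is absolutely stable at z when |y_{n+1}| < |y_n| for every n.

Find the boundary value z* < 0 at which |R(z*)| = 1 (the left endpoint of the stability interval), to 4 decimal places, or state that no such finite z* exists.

left endpoint -3.6000.

On y'=λy, z=hλ:
  k1=λy_n ⇒ h·k1=z·y_n;  k2=λ(1+1/2z)y_n ⇒ h·k2=z(1+1/2z)y_n
  y_{n+1}/y_n = 1 + 4/9z + 5/9z(1+1/2z) = 1 + z + 5/18z²
  Hence R(z) = 1 + z + 5/18z².

Need |R(x)|<1, x<0.
x=-1.34: |R|=0.1588
R=1: x+5/18x²=0 ⇒ x=−18/5=-3.6000; min R=1−1/(4·5/18)=0.1000>−1
Confirm numerically:
  x=-3.266: |R|=0.69699 <1
  x=-3.103: |R|=0.57161 <1
  x=-2.342: |R|=0.18160 <1
  x=-4.011: |R|=1.45792 >1
  x=-3.786: |R|=1.19561 >1
So |R|<1 on (-3.6000, 0).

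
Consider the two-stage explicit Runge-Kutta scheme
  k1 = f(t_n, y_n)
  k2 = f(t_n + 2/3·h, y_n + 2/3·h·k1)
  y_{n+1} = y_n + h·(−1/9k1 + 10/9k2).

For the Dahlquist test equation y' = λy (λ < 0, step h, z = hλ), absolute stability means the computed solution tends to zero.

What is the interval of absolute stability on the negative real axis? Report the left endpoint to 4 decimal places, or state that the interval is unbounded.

(-1.3500, 0).

Test eqn y'=λy, z=hλ:
  k1=λy_n ⇒ h·k1=z·y_n;  k2=λ(1+2/3z)y_n ⇒ h·k2=z(1+2/3z)y_n
  y_{n+1}/y_n = 1 − 1/9z + 10/9z(1+2/3z) = 1 + z + 20/27z²
  Hence R(z) = 1 + z + 20/27z².

Need |R(x)|<1, x<0.
x=-1.4: |R|=1.0519
R=1: x+20/27x²=0 ⇒ x=−27/20=-1.3500; min R=1−1/(4·20/27)=0.6625>−1
Confirm numerically:
  x=-1.154: |R|=0.83246 <1
  x=-0.948: |R|=0.71771 <1
  x=-0.871: |R|=0.69096 <1
  x=-1.900: |R|=1.77407 >1
  x=-1.777: |R|=1.56206 >1
  x=-1.588: |R|=1.27996 >1
So |R|<1 on (-1.3500, 0).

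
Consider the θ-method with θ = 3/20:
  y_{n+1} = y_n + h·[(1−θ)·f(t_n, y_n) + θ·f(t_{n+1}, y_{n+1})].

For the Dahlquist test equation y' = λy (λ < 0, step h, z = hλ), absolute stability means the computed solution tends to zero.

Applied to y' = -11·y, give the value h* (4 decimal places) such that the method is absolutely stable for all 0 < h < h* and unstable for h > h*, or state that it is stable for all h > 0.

With y'=λy (z=hλ):
  y_{n+1} = y_n + z·[17/20·y_n + 3/20·y_{n+1}] ⇒ (1 − 3/20z)y_{n+1} = (1 + 17/20z)y_n
  R(z) = (1 + 17/20z)/(1 − 3/20z).

Need |R(x)|<1, x<0.
x=-1.23: |R|=0.0384
R=−1: 1+17/20x = −1+3/20x ⇒ -7/10x=2 ⇒ x=2/(-7/10)=-2.8571
Confirm numerically:
  x=-2.508: |R|=0.82241 <1
  x=-2.084: |R|=0.58769 <1
  x=-2.033: |R|=0.55791 <1
  x=-1.549: |R|=0.25695 <1
  x=-3.429: |R|=1.26434 >1
  x=-3.423: |R|=1.26172 >1
  x=-2.925: |R|=1.03301 >1
Stable set (-2.8571, 0).

(-2.8571,0); λ=-11 ⇒ h* = (20/7)/11 = 0.2597.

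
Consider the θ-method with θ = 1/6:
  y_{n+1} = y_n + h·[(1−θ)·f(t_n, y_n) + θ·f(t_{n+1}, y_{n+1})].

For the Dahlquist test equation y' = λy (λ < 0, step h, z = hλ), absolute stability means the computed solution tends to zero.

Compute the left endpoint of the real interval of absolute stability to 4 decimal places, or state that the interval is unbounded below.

Set f=λy, z=hλ:
  y_{n+1} = y_n + z·[5/6·y_n + 1/6·y_{n+1}] ⇒ (1 − 1/6z)y_{n+1} = (1 + 5/6z)y_n
  ⇒ R(z) = (1 + 5/6z)/(1 − 1/6z).

Need |R(x)|<1, x<0.
x=-1.57: |R|=0.2444
R=−1: 1+5/6x = −1+1/6x ⇒ -2/3x=2 ⇒ x=2/(-2/3)=-3.0000
Confirm numerically:
  x=-2.957: |R|=0.98080 <1
  x=-2.380: |R|=0.70406 <1
  x=-2.104: |R|=0.55775 <1
  x=-1.260: |R|=0.04132 <1
  x=-3.546: |R|=1.22879 >1
  x=-3.298: |R|=1.12820 >1
  x=-3.173: |R|=1.07544 >1
Stable set (-3.0000, 0).

left endpoint -3.0000.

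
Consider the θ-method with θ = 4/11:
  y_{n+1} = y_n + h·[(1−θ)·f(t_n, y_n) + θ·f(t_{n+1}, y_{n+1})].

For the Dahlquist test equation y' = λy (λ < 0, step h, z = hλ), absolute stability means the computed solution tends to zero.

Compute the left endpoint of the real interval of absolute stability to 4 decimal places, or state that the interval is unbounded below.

Test eqn y'=λy, z=hλ:
  y_{n+1} = y_n + z·[7/11·y_n + 4/11·y_{n+1}] ⇒ (1 − 4/11z)y_{n+1} = (1 + 7/11z)y_n
  so R(z) = (1 + 7/11z)/(1 − 4/11z).

Need |R(x)|<1, x<0.
x=-1.57: |R|=0.0006
R=−1: 1+7/11x = −1+4/11x ⇒ -3/11x=2 ⇒ x=2/(-3/11)=-7.3333
Confirm numerically:
  x=-6.854: |R|=0.96257 <1
  x=-5.930: |R|=0.87874 <1
  x=-5.807: |R|=0.86622 <1
  x=-4.622: |R|=0.72416 <1
  x=-7.726: |R|=1.02811 >1
  x=-7.531: |R|=1.01442 >1
So |R|<1 on (-7.3333, 0).

left endpoint -7.3333.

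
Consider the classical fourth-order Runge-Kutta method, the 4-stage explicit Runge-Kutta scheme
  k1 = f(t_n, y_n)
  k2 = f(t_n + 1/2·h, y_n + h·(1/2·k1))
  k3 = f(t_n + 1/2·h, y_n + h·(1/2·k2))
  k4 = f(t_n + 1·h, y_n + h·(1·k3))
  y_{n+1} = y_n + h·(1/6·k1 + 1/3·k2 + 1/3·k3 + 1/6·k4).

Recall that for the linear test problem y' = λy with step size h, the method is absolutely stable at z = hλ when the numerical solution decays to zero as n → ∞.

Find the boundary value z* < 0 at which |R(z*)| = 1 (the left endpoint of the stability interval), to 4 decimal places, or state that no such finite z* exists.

Set f=λy, z=hλ:
  order 4, 4-stage ⇒ R(z)=1+z+z^2/2+z^3/6+z^4/24
  (e.g. R(-1.35)=0.28958, |R|=0.28958)

Solve |R(x)|<1 on ℝ⁻.
x=-1.35: |R|=0.2896
|R(-2.22)|=0.4327 |R(-1.36)|=0.2881 |R(-0.67)|=0.5127
Bisect:
  x_lo=-3.6301 |R|=3.2215  x_hi=-0.1610 |R|=0.8513
  mid=-1.89558 |R|=0.30379 →hi
  mid=-2.76284 |R|=0.96668 →hi
  mid=-3.19648 |R|=1.81880 →lo
  mid=-2.97966 |R|=1.33484 →lo
  mid=-2.87125 |R|=1.13753 →lo
  mid=-2.81705 |R|=1.04894 →lo
  mid=-2.78995 |R|=1.00704 →lo
  ...
  [-2.78550,-2.78529] ⇒ x*=-2.7853
So |R|<1 on (-2.7853, 0).

left endpoint -2.7853.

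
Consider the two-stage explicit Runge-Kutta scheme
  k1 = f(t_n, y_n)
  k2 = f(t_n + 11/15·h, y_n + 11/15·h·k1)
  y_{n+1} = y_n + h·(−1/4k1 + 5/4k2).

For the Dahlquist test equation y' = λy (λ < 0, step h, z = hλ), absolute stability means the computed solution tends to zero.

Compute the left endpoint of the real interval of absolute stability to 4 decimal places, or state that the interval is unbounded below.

Set f=λy, z=hλ:
  k1=λy_n ⇒ h·k1=z·y_n;  k2=λ(1+11/15z)y_n ⇒ h·k2=z(1+11/15z)y_n
  y_{n+1}/y_n = 1 − 1/4z + 5/4z(1+11/15z) = 1 + z + 11/12z²
  Hence R(z) = 1 + z + 11/12z².

Need |R(x)|<1, x<0.
x=-1.69: |R|=1.9281
R=1: x+11/12x²=0 ⇒ x=−12/11=-1.0909; min R=1−1/(4·11/12)=0.7273>−1
Confirm numerically:
  x=-0.865: |R|=0.82087 <1
  x=-0.827: |R|=0.79993 <1
  x=-0.453: |R|=0.73511 <1
  x=-1.562: |R|=1.67452 >1
  x=-1.507: |R|=1.57479 >1
Stable set (-1.0909, 0).

z* = -1.0909.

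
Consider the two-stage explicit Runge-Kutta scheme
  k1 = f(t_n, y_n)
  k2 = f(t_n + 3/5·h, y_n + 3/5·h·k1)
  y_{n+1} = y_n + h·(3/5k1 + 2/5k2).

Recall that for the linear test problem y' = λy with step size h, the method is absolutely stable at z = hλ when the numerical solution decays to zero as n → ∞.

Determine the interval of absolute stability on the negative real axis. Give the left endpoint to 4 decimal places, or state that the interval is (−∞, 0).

With y'=λy (z=hλ):
  k1=λy_n ⇒ h·k1=z·y_n;  k2=λ(1+3/5z)y_n ⇒ h·k2=z(1+3/5z)y_n
  y_{n+1}/y_n = 1 + 3/5z + 2/5z(1+3/5z) = 1 + z + 6/25z²
  Hence R(z) = 1 + z + 6/25z².

Solve |R(x)|<1 on ℝ⁻.
x=-1.23: |R|=0.1331
R=1: x+6/25x²=0 ⇒ x=−25/6=-4.1667; min R=1−1/(4·6/25)=-0.0417>−1
Confirm numerically:
  x=-3.990: |R|=0.83082 <1
  x=-3.027: |R|=0.17205 <1
  x=-2.801: |R|=0.08194 <1
  x=-4.706: |R|=1.60914 >1
  x=-4.650: |R|=1.53940 >1
  x=-4.502: |R|=1.36232 >1
Interval (-4.1667, 0).

z∈(-4.1667,0).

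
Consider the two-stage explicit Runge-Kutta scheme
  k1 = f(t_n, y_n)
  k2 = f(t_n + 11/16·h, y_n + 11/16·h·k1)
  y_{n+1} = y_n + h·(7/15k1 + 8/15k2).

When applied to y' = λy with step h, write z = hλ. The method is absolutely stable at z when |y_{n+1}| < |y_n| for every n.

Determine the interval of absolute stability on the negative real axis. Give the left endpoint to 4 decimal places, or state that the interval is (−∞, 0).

With y'=λy (z=hλ):
  k1=λy_n ⇒ h·k1=z·y_n;  k2=λ(1+11/16z)y_n ⇒ h·k2=z(1+11/16z)y_n
  y_{n+1}/y_n = 1 + 7/15z + 8/15z(1+11/16z) = 1 + z + 11/30z²
  Hence R(z) = 1 + z + 11/30z².

Need |R(x)|<1, x<0.
x=-1.21: |R|=0.3268
R=1: x+11/30x²=0 ⇒ x=−30/11=-2.7273; min R=1−1/(4·11/30)=0.3182>−1
Confirm numerically:
  x=-2.617: |R|=0.89419 <1
  x=-2.613: |R|=0.89052 <1
  x=-1.310: |R|=0.31924 <1
  x=-2.855: |R|=1.13371 >1
  x=-2.802: |R|=1.07677 >1
Interval (-2.7273, 0).

(-2.7273, 0).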